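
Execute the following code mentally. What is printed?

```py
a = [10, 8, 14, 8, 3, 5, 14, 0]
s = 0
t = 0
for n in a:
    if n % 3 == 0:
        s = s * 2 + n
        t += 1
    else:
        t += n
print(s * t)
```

366

n=10: not %3==0; t=10
n=8: not %3==0; t=18
n=14: not %3==0; t=32
n=8: not %3==0; t=40
n=3: %3==0, s = 0*2+3 = 3; t=41
n=5: not %3==0; t=46
n=14: not %3==0; t=60
n=0: %3==0, s = 3*2+0 = 6; t=61
s*t = 6*61 = 366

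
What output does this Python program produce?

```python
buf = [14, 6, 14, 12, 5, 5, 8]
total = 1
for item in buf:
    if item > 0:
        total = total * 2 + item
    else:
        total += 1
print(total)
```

item=14: >0, total = 1*2+14 = 16
item=6: >0, total = 16*2+6 = 38
item=14: >0, total = 38*2+14 = 90
item=12: >0, total = 90*2+12 = 192
item=5: >0, total = 192*2+5 = 389
item=5: >0, total = 389*2+5 = 783
item=8: >0, total = 783*2+8 = 1574

1574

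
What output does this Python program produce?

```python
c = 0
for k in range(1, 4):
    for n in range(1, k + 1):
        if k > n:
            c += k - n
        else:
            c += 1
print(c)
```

k=1,n=1: not 1>1, c = 0+1 = 1
k=2,n=1: 2>1, c = 1+1 = 2
k=2,n=2: not 2>2, c = 2+1 = 3
k=3,n=1: 3>1, c = 3+2 = 5
k=3,n=2: 3>2, c = 5+1 = 6
k=3,n=3: not 3>3, c = 6+1 = 7

7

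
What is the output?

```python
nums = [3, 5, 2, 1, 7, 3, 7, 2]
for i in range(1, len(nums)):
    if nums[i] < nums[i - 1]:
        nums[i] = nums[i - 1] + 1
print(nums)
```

[3, 5, 6, 7, 7, 8, 9, 10]

i=1: 5>=3, unchanged → [3, 5, 2, 1, 7, 3, 7, 2]
i=2: 2<5, nums[2] = 5+1 = 6 → [3, 5, 6, 1, 7, 3, 7, 2]
i=3: 1<6, nums[3] = 6+1 = 7 → [3, 5, 6, 7, 7, 3, 7, 2]
i=4: 7>=7, unchanged → [3, 5, 6, 7, 7, 3, 7, 2]
i=5: 3<7, nums[5] = 7+1 = 8 → [3, 5, 6, 7, 7, 8, 7, 2]
i=6: 7<8, nums[6] = 8+1 = 9 → [3, 5, 6, 7, 7, 8, 9, 2]
i=7: 2<9, nums[7] = 9+1 = 10 → [3, 5, 6, 7, 7, 8, 9, 10]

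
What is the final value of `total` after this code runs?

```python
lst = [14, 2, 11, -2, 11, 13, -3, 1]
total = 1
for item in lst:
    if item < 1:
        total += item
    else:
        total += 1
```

2

item=14: not <1, total = 1+1 = 2
item=2: not <1, total = 2+1 = 3
item=11: not <1, total = 3+1 = 4
item=-2: <1, total = 4+(-2) = 2
item=11: not <1, total = 2+1 = 3
item=13: not <1, total = 3+1 = 4
item=-3: <1, total = 4+(-3) = 1
item=1: not <1, total = 1+1 = 2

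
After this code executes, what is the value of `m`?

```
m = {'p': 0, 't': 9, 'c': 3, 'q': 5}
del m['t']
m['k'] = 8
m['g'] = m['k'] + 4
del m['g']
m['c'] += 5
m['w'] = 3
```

del 't' → {'p': 0, 'c': 3, 'q': 5}
m['k'] = 8 → {'p': 0, 'c': 3, 'q': 5, 'k': 8}
m['g'] = m['k']+4 = 12 → {'p': 0, 'c': 3, 'q': 5, 'k': 8, 'g': 12}
del 'g' → {'p': 0, 'c': 3, 'q': 5, 'k': 8}
m['c'] = 3+5 = 8 → {'p': 0, 'c': 8, 'q': 5, 'k': 8}
m['w'] = 3 → {'p': 0, 'c': 8, 'q': 5, 'k': 8, 'w': 3}

{'p': 0, 'c': 8, 'q': 5, 'k': 8, 'w': 3}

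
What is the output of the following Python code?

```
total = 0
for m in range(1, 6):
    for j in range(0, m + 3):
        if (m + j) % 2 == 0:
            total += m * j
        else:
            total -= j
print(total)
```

138

m=1,j=0: odd sum, total = 0-0 = 0
m=1,j=1: even sum, total = 0+1 = 1
m=1,j=2: odd sum, total = 1-2 = -1
m=1,j=3: even sum, total = (-1)+3 = 2
m=2,j=0: even sum, total = 2+0 = 2
m=2,j=1: odd sum, total = 2-1 = 1
m=2,j=2: even sum, total = 1+4 = 5
m=2,j=3: odd sum, total = 5-3 = 2
m=2,j=4: even sum, total = 2+8 = 10
m=3,j=0: odd sum, total = 10-0 = 10
m=3,j=1: even sum, total = 10+3 = 13
m=3,j=2: odd sum, total = 13-2 = 11
m=3,j=3: even sum, total = 11+9 = 20
m=3,j=4: odd sum, total = 20-4 = 16
m=3,j=5: even sum, total = 16+15 = 31
m=4,j=0: even sum, total = 31+0 = 31
m=4,j=1: odd sum, total = 31-1 = 30
m=4,j=2: even sum, total = 30+8 = 38
m=4,j=3: odd sum, total = 38-3 = 35
m=4,j=4: even sum, total = 35+16 = 51
m=4,j=5: odd sum, total = 51-5 = 46
m=4,j=6: even sum, total = 46+24 = 70
m=5,j=0: odd sum, total = 70-0 = 70
m=5,j=1: even sum, total = 70+5 = 75
m=5,j=2: odd sum, total = 75-2 = 73
m=5,j=3: even sum, total = 73+15 = 88
m=5,j=4: odd sum, total = 88-4 = 84
m=5,j=5: even sum, total = 84+25 = 109
m=5,j=6: odd sum, total = 109-6 = 103
m=5,j=7: even sum, total = 103+35 = 138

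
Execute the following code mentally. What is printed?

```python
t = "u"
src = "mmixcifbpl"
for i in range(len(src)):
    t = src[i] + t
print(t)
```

lpbficximmu

i=0: prepend 'm' → 'mu'
i=1: prepend 'm' → 'mmu'
i=2: prepend 'i' → 'immu'
i=3: prepend 'x' → 'ximmu'
i=4: prepend 'c' → 'cximmu'
i=5: prepend 'i' → 'icximmu'
i=6: prepend 'f' → 'ficximmu'
i=7: prepend 'b' → 'bficximmu'
i=8: prepend 'p' → 'pbficximmu'
i=9: prepend 'l' → 'lpbficximmu'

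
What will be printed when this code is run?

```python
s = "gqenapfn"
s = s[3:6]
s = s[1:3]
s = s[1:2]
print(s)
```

p

slice [3:6] → 'nap'
slice [1:3] → 'ap'
slice [1:2] → 'p'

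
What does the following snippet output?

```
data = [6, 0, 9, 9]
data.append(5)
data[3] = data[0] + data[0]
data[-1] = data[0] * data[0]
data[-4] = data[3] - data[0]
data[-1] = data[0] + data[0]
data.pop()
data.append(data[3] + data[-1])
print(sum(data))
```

append 5 → [6, 0, 9, 9, 5]
data[3] = data[0]+data[0] = 6+6 = 12 → [6, 0, 9, 12, 5]
data[-1] = data[0]*data[0] = 6*6 = 36 → [6, 0, 9, 12, 36]
data[-4] = data[3]-data[0] = 12-6 = 6 → [6, 6, 9, 12, 36]
data[-1] = data[0]+data[0] = 6+6 = 12 → [6, 6, 9, 12, 12]
pop() removes 12 → [6, 6, 9, 12]
append data[3]+data[-1] = 12+12 = 24 → [6, 6, 9, 12, 24]
sum = 57

57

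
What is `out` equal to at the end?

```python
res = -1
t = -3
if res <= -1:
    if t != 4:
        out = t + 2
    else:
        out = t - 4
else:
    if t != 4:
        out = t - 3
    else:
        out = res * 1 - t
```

-1

res=-1, t=-3
res <= -1 is True; t != 4 is True
→ out = t + 2 = -1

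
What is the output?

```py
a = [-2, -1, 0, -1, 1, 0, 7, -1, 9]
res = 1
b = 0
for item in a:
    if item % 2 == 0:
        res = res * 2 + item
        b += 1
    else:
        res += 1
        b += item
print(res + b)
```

28

item=-2: even, res = 1*2+(-2) = 0; b=1
item=-1: not even, res = 0+1 = 1; b=0
item=0: even, res = 1*2+0 = 2; b=1
item=-1: not even, res = 2+1 = 3; b=0
item=1: not even, res = 3+1 = 4; b=1
item=0: even, res = 4*2+0 = 8; b=2
item=7: not even, res = 8+1 = 9; b=9
item=-1: not even, res = 9+1 = 10; b=8
item=9: not even, res = 10+1 = 11; b=17
res+b = 11+17 = 28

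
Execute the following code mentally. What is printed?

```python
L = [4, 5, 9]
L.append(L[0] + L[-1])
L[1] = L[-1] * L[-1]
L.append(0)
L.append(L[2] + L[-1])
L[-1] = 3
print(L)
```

[4, 169, 9, 13, 0, 3]

append L[0]+L[-1] = 4+9 = 13 → [4, 5, 9, 13]
L[1] = L[-1]*L[-1] = 13*13 = 169 → [4, 169, 9, 13]
append 0 → [4, 169, 9, 13, 0]
append L[2]+L[-1] = 9+0 = 9 → [4, 169, 9, 13, 0, 9]
L[-1] = 3 → [4, 169, 9, 13, 0, 3]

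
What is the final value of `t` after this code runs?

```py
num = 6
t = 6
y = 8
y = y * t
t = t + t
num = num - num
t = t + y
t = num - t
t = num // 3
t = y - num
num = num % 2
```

y = 8*6 = 48
t = 6+6 = 12
num = 6-6 = 0
t = 12+48 = 60
t = 0-60 = -60
t = 0//3 = 0
t = 48-0 = 48
num = 0%2 = 0

48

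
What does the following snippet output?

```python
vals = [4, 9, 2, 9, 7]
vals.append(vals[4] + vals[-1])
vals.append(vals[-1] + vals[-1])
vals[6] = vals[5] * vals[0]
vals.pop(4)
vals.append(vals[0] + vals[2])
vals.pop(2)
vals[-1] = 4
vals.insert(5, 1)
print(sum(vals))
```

append vals[4]+vals[-1] = 7+7 = 14 → [4, 9, 2, 9, 7, 14]
append vals[-1]+vals[-1] = 14+14 = 28 → [4, 9, 2, 9, 7, 14, 28]
vals[6] = vals[5]*vals[0] = 14*4 = 56 → [4, 9, 2, 9, 7, 14, 56]
pop(4) removes 7 → [4, 9, 2, 9, 14, 56]
append vals[0]+vals[2] = 4+2 = 6 → [4, 9, 2, 9, 14, 56, 6]
pop(2) removes 2 → [4, 9, 9, 14, 56, 6]
vals[-1] = 4 → [4, 9, 9, 14, 56, 4]
insert 1 at 5 → [4, 9, 9, 14, 56, 1, 4]
sum = 97

97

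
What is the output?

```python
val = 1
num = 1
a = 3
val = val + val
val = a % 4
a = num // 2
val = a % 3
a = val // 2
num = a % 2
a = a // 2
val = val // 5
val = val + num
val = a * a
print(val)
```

0

val = 1+1 = 2
val = 3%4 = 3
a = 1//2 = 0
val = 0%3 = 0
a = 0//2 = 0
num = 0%2 = 0
a = 0//2 = 0
val = 0//5 = 0
val = 0+0 = 0
val = 0*0 = 0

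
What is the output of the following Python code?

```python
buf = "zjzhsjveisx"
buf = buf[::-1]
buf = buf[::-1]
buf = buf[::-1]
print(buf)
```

xsievjshzjz

reverse → 'xsievjshzjz'
reverse → 'zjzhsjveisx'
reverse → 'xsievjshzjz'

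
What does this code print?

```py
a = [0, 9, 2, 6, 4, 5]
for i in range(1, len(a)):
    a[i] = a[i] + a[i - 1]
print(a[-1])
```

i=1: a[1] = 9+0 = 9 → [0, 9, 2, 6, 4, 5]
i=2: a[2] = 2+9 = 11 → [0, 9, 11, 6, 4, 5]
i=3: a[3] = 6+11 = 17 → [0, 9, 11, 17, 4, 5]
i=4: a[4] = 4+17 = 21 → [0, 9, 11, 17, 21, 5]
i=5: a[5] = 5+21 = 26 → [0, 9, 11, 17, 21, 26]

26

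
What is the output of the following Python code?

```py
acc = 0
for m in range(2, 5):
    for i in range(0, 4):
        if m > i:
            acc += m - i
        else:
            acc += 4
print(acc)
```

31

m=2,i=0: 2>0, acc = 0+2 = 2
m=2,i=1: 2>1, acc = 2+1 = 3
m=2,i=2: not 2>2, acc = 3+4 = 7
m=2,i=3: not 2>3, acc = 7+4 = 11
m=3,i=0: 3>0, acc = 11+3 = 14
m=3,i=1: 3>1, acc = 14+2 = 16
m=3,i=2: 3>2, acc = 16+1 = 17
m=3,i=3: not 3>3, acc = 17+4 = 21
m=4,i=0: 4>0, acc = 21+4 = 25
m=4,i=1: 4>1, acc = 25+3 = 28
m=4,i=2: 4>2, acc = 28+2 = 30
m=4,i=3: 4>3, acc = 30+1 = 31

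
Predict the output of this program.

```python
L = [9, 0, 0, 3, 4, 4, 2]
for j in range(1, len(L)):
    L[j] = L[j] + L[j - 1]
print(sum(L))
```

j=1: L[1] = 0+9 = 9 → [9, 9, 0, 3, 4, 4, 2]
j=2: L[2] = 0+9 = 9 → [9, 9, 9, 3, 4, 4, 2]
j=3: L[3] = 3+9 = 12 → [9, 9, 9, 12, 4, 4, 2]
j=4: L[4] = 4+12 = 16 → [9, 9, 9, 12, 16, 4, 2]
j=5: L[5] = 4+16 = 20 → [9, 9, 9, 12, 16, 20, 2]
j=6: L[6] = 2+20 = 22 → [9, 9, 9, 12, 16, 20, 22]
sum = 97

97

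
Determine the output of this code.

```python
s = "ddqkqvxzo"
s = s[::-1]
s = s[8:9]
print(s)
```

d

reverse → 'ozxvqkqdd'
slice [8:9] → 'd'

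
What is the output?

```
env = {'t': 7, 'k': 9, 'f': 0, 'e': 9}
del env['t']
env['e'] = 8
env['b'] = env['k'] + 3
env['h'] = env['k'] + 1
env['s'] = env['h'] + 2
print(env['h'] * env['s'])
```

del 't' → {'k': 9, 'f': 0, 'e': 9}
env['e'] = 8 → {'k': 9, 'f': 0, 'e': 8}
env['b'] = env['k']+3 = 12 → {'k': 9, 'f': 0, 'e': 8, 'b': 12}
env['h'] = env['k']+1 = 10 → {'k': 9, 'f': 0, 'e': 8, 'b': 12, 'h': 10}
env['s'] = env['h']+2 = 12 → {'k': 9, 'f': 0, 'e': 8, 'b': 12, 'h': 10, 's': 12}
env['h']*env['s'] = 10*12 = 120

120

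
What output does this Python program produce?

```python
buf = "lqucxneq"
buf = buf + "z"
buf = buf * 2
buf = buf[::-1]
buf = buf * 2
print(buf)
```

zqenxcuqlzqenxcuqlzqenxcuqlzqenxcuql

+ 'z' → 'lqucxneqz'
repeat ×2 → 'lqucxneqzlqucxneqz'
reverse → 'zqenxcuqlzqenxcuql'
repeat ×2 → 'zqenxcuqlzqenxcuqlzqenxcuqlzqenxcuql'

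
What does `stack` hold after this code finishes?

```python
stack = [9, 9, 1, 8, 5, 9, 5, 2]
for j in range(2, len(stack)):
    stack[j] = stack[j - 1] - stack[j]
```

[9, 9, 8, 0, -5, -14, -19, -21]

j=2: stack[2] = 9-1 = 8 → [9, 9, 8, 8, 5, 9, 5, 2]
j=3: stack[3] = 8-8 = 0 → [9, 9, 8, 0, 5, 9, 5, 2]
j=4: stack[4] = 0-5 = -5 → [9, 9, 8, 0, -5, 9, 5, 2]
j=5: stack[5] = (-5)-9 = -14 → [9, 9, 8, 0, -5, -14, 5, 2]
j=6: stack[6] = (-14)-5 = -19 → [9, 9, 8, 0, -5, -14, -19, 2]
j=7: stack[7] = (-19)-2 = -21 → [9, 9, 8, 0, -5, -14, -19, -21]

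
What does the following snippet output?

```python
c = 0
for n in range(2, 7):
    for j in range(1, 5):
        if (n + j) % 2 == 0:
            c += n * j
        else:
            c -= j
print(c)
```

n=2,j=1: odd sum, c = 0-1 = -1
n=2,j=2: even sum, c = (-1)+4 = 3
n=2,j=3: odd sum, c = 3-3 = 0
n=2,j=4: even sum, c = 0+8 = 8
n=3,j=1: even sum, c = 8+3 = 11
n=3,j=2: odd sum, c = 11-2 = 9
n=3,j=3: even sum, c = 9+9 = 18
n=3,j=4: odd sum, c = 18-4 = 14
n=4,j=1: odd sum, c = 14-1 = 13
n=4,j=2: even sum, c = 13+8 = 21
n=4,j=3: odd sum, c = 21-3 = 18
n=4,j=4: even sum, c = 18+16 = 34
n=5,j=1: even sum, c = 34+5 = 39
n=5,j=2: odd sum, c = 39-2 = 37
n=5,j=3: even sum, c = 37+15 = 52
n=5,j=4: odd sum, c = 52-4 = 48
n=6,j=1: odd sum, c = 48-1 = 47
n=6,j=2: even sum, c = 47+12 = 59
n=6,j=3: odd sum, c = 59-3 = 56
n=6,j=4: even sum, c = 56+24 = 80

80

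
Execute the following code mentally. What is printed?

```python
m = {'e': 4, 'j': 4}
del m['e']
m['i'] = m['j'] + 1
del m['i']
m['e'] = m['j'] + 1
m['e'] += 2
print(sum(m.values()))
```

del 'e' → {'j': 4}
m['i'] = m['j']+1 = 5 → {'j': 4, 'i': 5}
del 'i' → {'j': 4}
m['e'] = m['j']+1 = 5 → {'j': 4, 'e': 5}
m['e'] = 5+2 = 7 → {'j': 4, 'e': 7}
sum of values = 11

11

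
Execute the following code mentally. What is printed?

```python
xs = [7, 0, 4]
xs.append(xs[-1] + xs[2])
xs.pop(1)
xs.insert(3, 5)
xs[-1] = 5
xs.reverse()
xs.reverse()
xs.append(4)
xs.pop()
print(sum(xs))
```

append xs[-1]+xs[2] = 4+4 = 8 → [7, 0, 4, 8]
pop(1) removes 0 → [7, 4, 8]
insert 5 at 3 → [7, 4, 8, 5]
xs[-1] = 5 → [7, 4, 8, 5]
reverse → [5, 8, 4, 7]
reverse → [7, 4, 8, 5]
append 4 → [7, 4, 8, 5, 4]
pop() removes 4 → [7, 4, 8, 5]
sum = 24

24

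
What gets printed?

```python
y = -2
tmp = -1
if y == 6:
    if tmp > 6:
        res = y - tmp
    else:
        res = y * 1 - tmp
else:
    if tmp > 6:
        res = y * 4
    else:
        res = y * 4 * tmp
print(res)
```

8

y=-2, tmp=-1
y == 6 is False; tmp > 6 is False
→ res = y * 4 * tmp = 8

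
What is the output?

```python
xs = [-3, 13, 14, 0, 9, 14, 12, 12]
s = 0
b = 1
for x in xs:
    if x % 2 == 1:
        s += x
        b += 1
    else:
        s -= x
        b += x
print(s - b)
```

x=-3: odd, s = 0+(-3) = -3; b=2
x=13: odd, s = (-3)+13 = 10; b=3
x=14: not odd, s = 10-14 = -4; b=17
x=0: not odd, s = (-4)-0 = -4; b=17
x=9: odd, s = (-4)+9 = 5; b=18
x=14: not odd, s = 5-14 = -9; b=32
x=12: not odd, s = (-9)-12 = -21; b=44
x=12: not odd, s = (-21)-12 = -33; b=56
s-b = (-33)-56 = -89

-89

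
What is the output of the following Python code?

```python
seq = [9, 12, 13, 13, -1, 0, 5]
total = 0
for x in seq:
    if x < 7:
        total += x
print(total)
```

4

x=9: not <7
x=12: not <7
x=13: not <7
x=13: not <7
x=-1: <7, total = 0+(-1) = -1
x=0: <7, total = (-1)+0 = -1
x=5: <7, total = (-1)+5 = 4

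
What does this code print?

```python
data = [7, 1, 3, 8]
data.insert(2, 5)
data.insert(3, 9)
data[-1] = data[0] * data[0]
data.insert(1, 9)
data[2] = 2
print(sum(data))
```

insert 5 at 2 → [7, 1, 5, 3, 8]
insert 9 at 3 → [7, 1, 5, 9, 3, 8]
data[-1] = data[0]*data[0] = 7*7 = 49 → [7, 1, 5, 9, 3, 49]
insert 9 at 1 → [7, 9, 1, 5, 9, 3, 49]
data[2] = 2 → [7, 9, 2, 5, 9, 3, 49]
sum = 84

84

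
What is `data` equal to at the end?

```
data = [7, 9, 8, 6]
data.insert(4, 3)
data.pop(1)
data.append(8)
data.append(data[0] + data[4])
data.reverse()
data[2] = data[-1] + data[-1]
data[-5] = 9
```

[15, 9, 14, 6, 8, 7]

insert 3 at 4 → [7, 9, 8, 6, 3]
pop(1) removes 9 → [7, 8, 6, 3]
append 8 → [7, 8, 6, 3, 8]
append data[0]+data[4] = 7+8 = 15 → [7, 8, 6, 3, 8, 15]
reverse → [15, 8, 3, 6, 8, 7]
data[2] = data[-1]+data[-1] = 7+7 = 14 → [15, 8, 14, 6, 8, 7]
data[-5] = 9 → [15, 9, 14, 6, 8, 7]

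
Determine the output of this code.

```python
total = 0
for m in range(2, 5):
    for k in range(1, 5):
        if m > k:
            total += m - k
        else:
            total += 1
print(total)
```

m=2,k=1: 2>1, total = 0+1 = 1
m=2,k=2: not 2>2, total = 1+1 = 2
m=2,k=3: not 2>3, total = 2+1 = 3
m=2,k=4: not 2>4, total = 3+1 = 4
m=3,k=1: 3>1, total = 4+2 = 6
m=3,k=2: 3>2, total = 6+1 = 7
m=3,k=3: not 3>3, total = 7+1 = 8
m=3,k=4: not 3>4, total = 8+1 = 9
m=4,k=1: 4>1, total = 9+3 = 12
m=4,k=2: 4>2, total = 12+2 = 14
m=4,k=3: 4>3, total = 14+1 = 15
m=4,k=4: not 4>4, total = 15+1 = 16

16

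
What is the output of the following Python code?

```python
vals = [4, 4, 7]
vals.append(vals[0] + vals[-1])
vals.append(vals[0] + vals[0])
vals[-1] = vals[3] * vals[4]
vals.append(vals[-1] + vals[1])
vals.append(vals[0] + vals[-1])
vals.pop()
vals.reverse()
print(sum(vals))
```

append vals[0]+vals[-1] = 4+7 = 11 → [4, 4, 7, 11]
append vals[0]+vals[0] = 4+4 = 8 → [4, 4, 7, 11, 8]
vals[-1] = vals[3]*vals[4] = 11*8 = 88 → [4, 4, 7, 11, 88]
append vals[-1]+vals[1] = 88+4 = 92 → [4, 4, 7, 11, 88, 92]
append vals[0]+vals[-1] = 4+92 = 96 → [4, 4, 7, 11, 88, 92, 96]
pop() removes 96 → [4, 4, 7, 11, 88, 92]
reverse → [92, 88, 11, 7, 4, 4]
sum = 206

206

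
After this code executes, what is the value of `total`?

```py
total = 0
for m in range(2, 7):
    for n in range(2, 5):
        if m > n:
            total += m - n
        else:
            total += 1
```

m=2,n=2: not 2>2, total = 0+1 = 1
m=2,n=3: not 2>3, total = 1+1 = 2
m=2,n=4: not 2>4, total = 2+1 = 3
m=3,n=2: 3>2, total = 3+1 = 4
m=3,n=3: not 3>3, total = 4+1 = 5
m=3,n=4: not 3>4, total = 5+1 = 6
m=4,n=2: 4>2, total = 6+2 = 8
m=4,n=3: 4>3, total = 8+1 = 9
m=4,n=4: not 4>4, total = 9+1 = 10
m=5,n=2: 5>2, total = 10+3 = 13
m=5,n=3: 5>3, total = 13+2 = 15
m=5,n=4: 5>4, total = 15+1 = 16
m=6,n=2: 6>2, total = 16+4 = 20
m=6,n=3: 6>3, total = 20+3 = 23
m=6,n=4: 6>4, total = 23+2 = 25

25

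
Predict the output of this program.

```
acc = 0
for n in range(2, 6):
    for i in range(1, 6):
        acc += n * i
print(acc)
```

210

n=2,i=1: acc = 0+2 = 2
n=2,i=2: acc = 2+4 = 6
n=2,i=3: acc = 6+6 = 12
n=2,i=4: acc = 12+8 = 20
n=2,i=5: acc = 20+10 = 30
n=3,i=1: acc = 30+3 = 33
n=3,i=2: acc = 33+6 = 39
n=3,i=3: acc = 39+9 = 48
n=3,i=4: acc = 48+12 = 60
n=3,i=5: acc = 60+15 = 75
n=4,i=1: acc = 75+4 = 79
n=4,i=2: acc = 79+8 = 87
n=4,i=3: acc = 87+12 = 99
n=4,i=4: acc = 99+16 = 115
n=4,i=5: acc = 115+20 = 135
n=5,i=1: acc = 135+5 = 140
n=5,i=2: acc = 140+10 = 150
n=5,i=3: acc = 150+15 = 165
n=5,i=4: acc = 165+20 = 185
n=5,i=5: acc = 185+25 = 210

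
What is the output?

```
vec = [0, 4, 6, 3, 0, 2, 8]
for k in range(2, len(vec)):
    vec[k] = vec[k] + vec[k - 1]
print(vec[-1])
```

23

k=2: vec[2] = 6+4 = 10 → [0, 4, 10, 3, 0, 2, 8]
k=3: vec[3] = 3+10 = 13 → [0, 4, 10, 13, 0, 2, 8]
k=4: vec[4] = 0+13 = 13 → [0, 4, 10, 13, 13, 2, 8]
k=5: vec[5] = 2+13 = 15 → [0, 4, 10, 13, 13, 15, 8]
k=6: vec[6] = 8+15 = 23 → [0, 4, 10, 13, 13, 15, 23]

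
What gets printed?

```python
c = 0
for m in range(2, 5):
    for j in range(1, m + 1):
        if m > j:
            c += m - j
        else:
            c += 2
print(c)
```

16

m=2,j=1: 2>1, c = 0+1 = 1
m=2,j=2: not 2>2, c = 1+2 = 3
m=3,j=1: 3>1, c = 3+2 = 5
m=3,j=2: 3>2, c = 5+1 = 6
m=3,j=3: not 3>3, c = 6+2 = 8
m=4,j=1: 4>1, c = 8+3 = 11
m=4,j=2: 4>2, c = 11+2 = 13
m=4,j=3: 4>3, c = 13+1 = 14
m=4,j=4: not 4>4, c = 14+2 = 16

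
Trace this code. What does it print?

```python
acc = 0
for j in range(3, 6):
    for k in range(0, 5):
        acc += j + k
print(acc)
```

j=3,k=0: acc = 0+3 = 3
j=3,k=1: acc = 3+4 = 7
j=3,k=2: acc = 7+5 = 12
j=3,k=3: acc = 12+6 = 18
j=3,k=4: acc = 18+7 = 25
j=4,k=0: acc = 25+4 = 29
j=4,k=1: acc = 29+5 = 34
j=4,k=2: acc = 34+6 = 40
j=4,k=3: acc = 40+7 = 47
j=4,k=4: acc = 47+8 = 55
j=5,k=0: acc = 55+5 = 60
j=5,k=1: acc = 60+6 = 66
j=5,k=2: acc = 66+7 = 73
j=5,k=3: acc = 73+8 = 81
j=5,k=4: acc = 81+9 = 90

90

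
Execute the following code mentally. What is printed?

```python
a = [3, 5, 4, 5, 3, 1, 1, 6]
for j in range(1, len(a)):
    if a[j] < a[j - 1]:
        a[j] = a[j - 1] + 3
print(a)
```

j=1: 5>=3, unchanged → [3, 5, 4, 5, 3, 1, 1, 6]
j=2: 4<5, a[2] = 5+3 = 8 → [3, 5, 8, 5, 3, 1, 1, 6]
j=3: 5<8, a[3] = 8+3 = 11 → [3, 5, 8, 11, 3, 1, 1, 6]
j=4: 3<11, a[4] = 11+3 = 14 → [3, 5, 8, 11, 14, 1, 1, 6]
j=5: 1<14, a[5] = 14+3 = 17 → [3, 5, 8, 11, 14, 17, 1, 6]
j=6: 1<17, a[6] = 17+3 = 20 → [3, 5, 8, 11, 14, 17, 20, 6]
j=7: 6<20, a[7] = 20+3 = 23 → [3, 5, 8, 11, 14, 17, 20, 23]

[3, 5, 8, 11, 14, 17, 20, 23]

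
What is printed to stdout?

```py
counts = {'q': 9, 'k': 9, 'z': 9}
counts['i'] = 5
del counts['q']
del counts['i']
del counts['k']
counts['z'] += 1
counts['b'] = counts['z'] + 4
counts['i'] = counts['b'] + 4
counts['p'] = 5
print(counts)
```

{'z': 10, 'b': 14, 'i': 18, 'p': 5}

counts['i'] = 5 → {'q': 9, 'k': 9, 'z': 9, 'i': 5}
del 'q' → {'k': 9, 'z': 9, 'i': 5}
del 'i' → {'k': 9, 'z': 9}
del 'k' → {'z': 9}
counts['z'] = 9+1 = 10 → {'z': 10}
counts['b'] = counts['z']+4 = 14 → {'z': 10, 'b': 14}
counts['i'] = counts['b']+4 = 18 → {'z': 10, 'b': 14, 'i': 18}
counts['p'] = 5 → {'z': 10, 'b': 14, 'i': 18, 'p': 5}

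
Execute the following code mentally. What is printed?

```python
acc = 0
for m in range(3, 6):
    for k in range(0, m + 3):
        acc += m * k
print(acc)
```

m=3,k=0: acc = 0+0 = 0
m=3,k=1: acc = 0+3 = 3
m=3,k=2: acc = 3+6 = 9
m=3,k=3: acc = 9+9 = 18
m=3,k=4: acc = 18+12 = 30
m=3,k=5: acc = 30+15 = 45
m=4,k=0: acc = 45+0 = 45
m=4,k=1: acc = 45+4 = 49
m=4,k=2: acc = 49+8 = 57
m=4,k=3: acc = 57+12 = 69
m=4,k=4: acc = 69+16 = 85
m=4,k=5: acc = 85+20 = 105
m=4,k=6: acc = 105+24 = 129
m=5,k=0: acc = 129+0 = 129
m=5,k=1: acc = 129+5 = 134
m=5,k=2: acc = 134+10 = 144
m=5,k=3: acc = 144+15 = 159
m=5,k=4: acc = 159+20 = 179
m=5,k=5: acc = 179+25 = 204
m=5,k=6: acc = 204+30 = 234
m=5,k=7: acc = 234+35 = 269

269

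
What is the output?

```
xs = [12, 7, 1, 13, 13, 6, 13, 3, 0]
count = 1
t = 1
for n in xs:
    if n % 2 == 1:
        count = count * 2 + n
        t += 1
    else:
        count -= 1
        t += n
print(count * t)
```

n=12: not odd, count = 1-1 = 0; t=13
n=7: odd, count = 0*2+7 = 7; t=14
n=1: odd, count = 7*2+1 = 15; t=15
n=13: odd, count = 15*2+13 = 43; t=16
n=13: odd, count = 43*2+13 = 99; t=17
n=6: not odd, count = 99-1 = 98; t=23
n=13: odd, count = 98*2+13 = 209; t=24
n=3: odd, count = 209*2+3 = 421; t=25
n=0: not odd, count = 421-1 = 420; t=25
count*t = 420*25 = 10500

10500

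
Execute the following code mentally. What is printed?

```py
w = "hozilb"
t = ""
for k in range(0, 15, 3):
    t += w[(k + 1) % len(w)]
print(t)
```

ololo

k=0: add w[1]='o' → 'o'
k=3: add w[4]='l' → 'ol'
k=6: add w[1]='o' → 'olo'
k=9: add w[4]='l' → 'olol'
k=12: add w[1]='o' → 'ololo'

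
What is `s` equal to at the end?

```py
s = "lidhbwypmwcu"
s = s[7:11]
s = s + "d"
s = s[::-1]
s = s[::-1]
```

'pmwcd'

slice [7:11] → 'pmwc'
+ 'd' → 'pmwcd'
reverse → 'dcwmp'
reverse → 'pmwcd'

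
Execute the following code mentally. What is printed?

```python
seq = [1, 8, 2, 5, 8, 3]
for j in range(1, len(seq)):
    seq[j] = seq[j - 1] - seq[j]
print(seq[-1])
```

-25

j=1: seq[1] = 1-8 = -7 → [1, -7, 2, 5, 8, 3]
j=2: seq[2] = (-7)-2 = -9 → [1, -7, -9, 5, 8, 3]
j=3: seq[3] = (-9)-5 = -14 → [1, -7, -9, -14, 8, 3]
j=4: seq[4] = (-14)-8 = -22 → [1, -7, -9, -14, -22, 3]
j=5: seq[5] = (-22)-3 = -25 → [1, -7, -9, -14, -22, -25]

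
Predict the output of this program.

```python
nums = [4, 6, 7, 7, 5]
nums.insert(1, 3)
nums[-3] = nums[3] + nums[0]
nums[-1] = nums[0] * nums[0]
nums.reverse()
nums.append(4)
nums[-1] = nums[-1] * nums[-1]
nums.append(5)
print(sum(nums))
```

68

insert 3 at 1 → [4, 3, 6, 7, 7, 5]
nums[-3] = nums[3]+nums[0] = 7+4 = 11 → [4, 3, 6, 11, 7, 5]
nums[-1] = nums[0]*nums[0] = 4*4 = 16 → [4, 3, 6, 11, 7, 16]
reverse → [16, 7, 11, 6, 3, 4]
append 4 → [16, 7, 11, 6, 3, 4, 4]
nums[-1] = nums[-1]*nums[-1] = 4*4 = 16 → [16, 7, 11, 6, 3, 4, 16]
append 5 → [16, 7, 11, 6, 3, 4, 16, 5]
sum = 68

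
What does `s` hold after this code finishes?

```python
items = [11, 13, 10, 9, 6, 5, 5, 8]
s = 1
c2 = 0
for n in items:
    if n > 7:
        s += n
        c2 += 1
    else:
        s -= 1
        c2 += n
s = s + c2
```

n=11: >7, s = 1+11 = 12; c2=1
n=13: >7, s = 12+13 = 25; c2=2
n=10: >7, s = 25+10 = 35; c2=3
n=9: >7, s = 35+9 = 44; c2=4
n=6: not >7, s = 44-1 = 43; c2=10
n=5: not >7, s = 43-1 = 42; c2=15
n=5: not >7, s = 42-1 = 41; c2=20
n=8: >7, s = 41+8 = 49; c2=21
s+c2 = 49+21 = 70

70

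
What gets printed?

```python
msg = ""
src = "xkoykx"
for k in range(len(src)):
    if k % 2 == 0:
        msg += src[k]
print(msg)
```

k=0: add 'x' → 'x'
k=1: skip
k=2: add 'o' → 'xo'
k=3: skip
k=4: add 'k' → 'xok'
k=5: skip

xok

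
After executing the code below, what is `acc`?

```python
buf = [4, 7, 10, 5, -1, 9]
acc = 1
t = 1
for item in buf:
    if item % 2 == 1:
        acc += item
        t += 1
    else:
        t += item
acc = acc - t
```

2

item=4: not odd; t=5
item=7: odd, acc = 1+7 = 8; t=6
item=10: not odd; t=16
item=5: odd, acc = 8+5 = 13; t=17
item=-1: odd, acc = 13+(-1) = 12; t=18
item=9: odd, acc = 12+9 = 21; t=19
acc-t = 21-19 = 2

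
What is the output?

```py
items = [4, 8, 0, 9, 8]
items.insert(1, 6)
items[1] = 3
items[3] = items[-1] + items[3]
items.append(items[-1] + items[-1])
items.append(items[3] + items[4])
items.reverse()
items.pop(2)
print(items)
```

[17, 16, 9, 8, 8, 3, 4]

insert 6 at 1 → [4, 6, 8, 0, 9, 8]
items[1] = 3 → [4, 3, 8, 0, 9, 8]
items[3] = items[-1]+items[3] = 8+0 = 8 → [4, 3, 8, 8, 9, 8]
append items[-1]+items[-1] = 8+8 = 16 → [4, 3, 8, 8, 9, 8, 16]
append items[3]+items[4] = 8+9 = 17 → [4, 3, 8, 8, 9, 8, 16, 17]
reverse → [17, 16, 8, 9, 8, 8, 3, 4]
pop(2) removes 8 → [17, 16, 9, 8, 8, 3, 4]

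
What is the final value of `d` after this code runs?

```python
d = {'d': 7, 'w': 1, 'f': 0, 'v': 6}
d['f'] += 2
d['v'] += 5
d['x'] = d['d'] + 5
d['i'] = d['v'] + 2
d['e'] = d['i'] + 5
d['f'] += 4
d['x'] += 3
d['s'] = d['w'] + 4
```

d['f'] = 0+2 = 2 → {'d': 7, 'w': 1, 'f': 2, 'v': 6}
d['v'] = 6+5 = 11 → {'d': 7, 'w': 1, 'f': 2, 'v': 11}
d['x'] = d['d']+5 = 12 → {'d': 7, 'w': 1, 'f': 2, 'v': 11, 'x': 12}
d['i'] = d['v']+2 = 13 → {'d': 7, 'w': 1, 'f': 2, 'v': 11, 'x': 12, 'i': 13}
d['e'] = d['i']+5 = 18 → {'d': 7, 'w': 1, 'f': 2, 'v': 11, 'x': 12, 'i': 13, 'e': 18}
d['f'] = 2+4 = 6 → {'d': 7, 'w': 1, 'f': 6, 'v': 11, 'x': 12, 'i': 13, 'e': 18}
d['x'] = 12+3 = 15 → {'d': 7, 'w': 1, 'f': 6, 'v': 11, 'x': 15, 'i': 13, 'e': 18}
d['s'] = d['w']+4 = 5 → {'d': 7, 'w': 1, 'f': 6, 'v': 11, 'x': 15, 'i': 13, 'e': 18, 's': 5}

{'d': 7, 'w': 1, 'f': 6, 'v': 11, 'x': 15, 'i': 13, 'e': 18, 's': 5}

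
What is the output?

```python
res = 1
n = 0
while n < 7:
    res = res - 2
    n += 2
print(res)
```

-7

n=0: res = 1-2 = -1
n=2: res = (-1)-2 = -3
n=4: res = (-3)-2 = -5
n=6: res = (-5)-2 = -7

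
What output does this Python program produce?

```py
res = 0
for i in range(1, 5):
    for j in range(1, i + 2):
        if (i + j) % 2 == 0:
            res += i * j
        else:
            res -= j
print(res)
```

i=1,j=1: even sum, res = 0+1 = 1
i=1,j=2: odd sum, res = 1-2 = -1
i=2,j=1: odd sum, res = (-1)-1 = -2
i=2,j=2: even sum, res = (-2)+4 = 2
i=2,j=3: odd sum, res = 2-3 = -1
i=3,j=1: even sum, res = (-1)+3 = 2
i=3,j=2: odd sum, res = 2-2 = 0
i=3,j=3: even sum, res = 0+9 = 9
i=3,j=4: odd sum, res = 9-4 = 5
i=4,j=1: odd sum, res = 5-1 = 4
i=4,j=2: even sum, res = 4+8 = 12
i=4,j=3: odd sum, res = 12-3 = 9
i=4,j=4: even sum, res = 9+16 = 25
i=4,j=5: odd sum, res = 25-5 = 20

20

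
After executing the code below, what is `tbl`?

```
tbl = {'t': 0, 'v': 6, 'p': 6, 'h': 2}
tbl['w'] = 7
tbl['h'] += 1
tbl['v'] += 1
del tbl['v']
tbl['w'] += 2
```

{'t': 0, 'p': 6, 'h': 3, 'w': 9}

tbl['w'] = 7 → {'t': 0, 'v': 6, 'p': 6, 'h': 2, 'w': 7}
tbl['h'] = 2+1 = 3 → {'t': 0, 'v': 6, 'p': 6, 'h': 3, 'w': 7}
tbl['v'] = 6+1 = 7 → {'t': 0, 'v': 7, 'p': 6, 'h': 3, 'w': 7}
del 'v' → {'t': 0, 'p': 6, 'h': 3, 'w': 7}
tbl['w'] = 7+2 = 9 → {'t': 0, 'p': 6, 'h': 3, 'w': 9}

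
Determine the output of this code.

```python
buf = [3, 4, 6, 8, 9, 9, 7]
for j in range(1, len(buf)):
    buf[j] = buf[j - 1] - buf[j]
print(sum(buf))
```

-117

j=1: buf[1] = 3-4 = -1 → [3, -1, 6, 8, 9, 9, 7]
j=2: buf[2] = (-1)-6 = -7 → [3, -1, -7, 8, 9, 9, 7]
j=3: buf[3] = (-7)-8 = -15 → [3, -1, -7, -15, 9, 9, 7]
j=4: buf[4] = (-15)-9 = -24 → [3, -1, -7, -15, -24, 9, 7]
j=5: buf[5] = (-24)-9 = -33 → [3, -1, -7, -15, -24, -33, 7]
j=6: buf[6] = (-33)-7 = -40 → [3, -1, -7, -15, -24, -33, -40]
sum = -117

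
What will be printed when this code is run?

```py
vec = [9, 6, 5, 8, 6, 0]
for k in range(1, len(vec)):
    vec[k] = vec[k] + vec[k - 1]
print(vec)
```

[9, 15, 20, 28, 34, 34]

k=1: vec[1] = 6+9 = 15 → [9, 15, 5, 8, 6, 0]
k=2: vec[2] = 5+15 = 20 → [9, 15, 20, 8, 6, 0]
k=3: vec[3] = 8+20 = 28 → [9, 15, 20, 28, 6, 0]
k=4: vec[4] = 6+28 = 34 → [9, 15, 20, 28, 34, 0]
k=5: vec[5] = 0+34 = 34 → [9, 15, 20, 28, 34, 34]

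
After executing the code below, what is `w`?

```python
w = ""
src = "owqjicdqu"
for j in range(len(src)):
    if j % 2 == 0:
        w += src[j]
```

j=0: add 'o' → 'o'
j=1: skip
j=2: add 'q' → 'oq'
j=3: skip
j=4: add 'i' → 'oqi'
j=5: skip
j=6: add 'd' → 'oqid'
j=7: skip
j=8: add 'u' → 'oqidu'

'oqidu'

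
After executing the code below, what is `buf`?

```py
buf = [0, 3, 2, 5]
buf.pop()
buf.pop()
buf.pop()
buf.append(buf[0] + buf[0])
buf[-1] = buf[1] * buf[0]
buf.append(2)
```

[0, 0, 2]

pop() removes 5 → [0, 3, 2]
pop() removes 2 → [0, 3]
pop() removes 3 → [0]
append buf[0]+buf[0] = 0+0 = 0 → [0, 0]
buf[-1] = buf[1]*buf[0] = 0*0 = 0 → [0, 0]
append 2 → [0, 0, 2]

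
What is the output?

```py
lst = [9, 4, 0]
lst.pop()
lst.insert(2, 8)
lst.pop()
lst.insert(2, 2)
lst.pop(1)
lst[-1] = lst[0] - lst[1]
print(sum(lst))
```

16

pop() removes 0 → [9, 4]
insert 8 at 2 → [9, 4, 8]
pop() removes 8 → [9, 4]
insert 2 at 2 → [9, 4, 2]
pop(1) removes 4 → [9, 2]
lst[-1] = lst[0]-lst[1] = 9-2 = 7 → [9, 7]
sum = 16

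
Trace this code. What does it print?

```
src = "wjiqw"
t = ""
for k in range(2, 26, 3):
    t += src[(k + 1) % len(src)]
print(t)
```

k=2: add src[3]='q' → 'q'
k=5: add src[1]='j' → 'qj'
k=8: add src[4]='w' → 'qjw'
k=11: add src[2]='i' → 'qjwi'
k=14: add src[0]='w' → 'qjwiw'
k=17: add src[3]='q' → 'qjwiwq'
k=20: add src[1]='j' → 'qjwiwqj'
k=23: add src[4]='w' → 'qjwiwqjw'

qjwiwqjw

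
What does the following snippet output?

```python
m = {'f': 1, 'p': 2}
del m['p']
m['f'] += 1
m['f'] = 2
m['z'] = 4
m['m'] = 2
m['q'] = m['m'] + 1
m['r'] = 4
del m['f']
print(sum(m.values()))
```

13

del 'p' → {'f': 1}
m['f'] = 1+1 = 2 → {'f': 2}
m['f'] = 2 → {'f': 2}
m['z'] = 4 → {'f': 2, 'z': 4}
m['m'] = 2 → {'f': 2, 'z': 4, 'm': 2}
m['q'] = m['m']+1 = 3 → {'f': 2, 'z': 4, 'm': 2, 'q': 3}
m['r'] = 4 → {'f': 2, 'z': 4, 'm': 2, 'q': 3, 'r': 4}
del 'f' → {'z': 4, 'm': 2, 'q': 3, 'r': 4}
sum of values = 13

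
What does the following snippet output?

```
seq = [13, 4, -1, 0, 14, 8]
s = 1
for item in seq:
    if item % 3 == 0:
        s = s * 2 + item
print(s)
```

2

item=13: not %3==0
item=4: not %3==0
item=-1: not %3==0
item=0: %3==0, s = 1*2+0 = 2
item=14: not %3==0
item=8: not %3==0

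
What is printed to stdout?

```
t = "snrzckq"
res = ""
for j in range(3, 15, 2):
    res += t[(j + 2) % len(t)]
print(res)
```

ksrcqn

j=3: add t[5]='k' → 'k'
j=5: add t[0]='s' → 'ks'
j=7: add t[2]='r' → 'ksr'
j=9: add t[4]='c' → 'ksrc'
j=11: add t[6]='q' → 'ksrcq'
j=13: add t[1]='n' → 'ksrcqn'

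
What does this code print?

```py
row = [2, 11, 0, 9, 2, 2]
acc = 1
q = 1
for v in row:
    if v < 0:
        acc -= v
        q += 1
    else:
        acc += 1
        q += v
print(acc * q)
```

v=2: not <0, acc = 1+1 = 2; q=3
v=11: not <0, acc = 2+1 = 3; q=14
v=0: not <0, acc = 3+1 = 4; q=14
v=9: not <0, acc = 4+1 = 5; q=23
v=2: not <0, acc = 5+1 = 6; q=25
v=2: not <0, acc = 6+1 = 7; q=27
acc*q = 7*27 = 189

189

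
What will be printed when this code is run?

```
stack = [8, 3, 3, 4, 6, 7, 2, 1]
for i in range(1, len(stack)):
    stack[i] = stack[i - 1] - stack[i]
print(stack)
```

i=1: stack[1] = 8-3 = 5 → [8, 5, 3, 4, 6, 7, 2, 1]
i=2: stack[2] = 5-3 = 2 → [8, 5, 2, 4, 6, 7, 2, 1]
i=3: stack[3] = 2-4 = -2 → [8, 5, 2, -2, 6, 7, 2, 1]
i=4: stack[4] = (-2)-6 = -8 → [8, 5, 2, -2, -8, 7, 2, 1]
i=5: stack[5] = (-8)-7 = -15 → [8, 5, 2, -2, -8, -15, 2, 1]
i=6: stack[6] = (-15)-2 = -17 → [8, 5, 2, -2, -8, -15, -17, 1]
i=7: stack[7] = (-17)-1 = -18 → [8, 5, 2, -2, -8, -15, -17, -18]

[8, 5, 2, -2, -8, -15, -17, -18]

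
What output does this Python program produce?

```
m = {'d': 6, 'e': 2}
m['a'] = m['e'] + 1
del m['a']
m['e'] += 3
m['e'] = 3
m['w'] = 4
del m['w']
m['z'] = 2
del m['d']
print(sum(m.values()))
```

m['a'] = m['e']+1 = 3 → {'d': 6, 'e': 2, 'a': 3}
del 'a' → {'d': 6, 'e': 2}
m['e'] = 2+3 = 5 → {'d': 6, 'e': 5}
m['e'] = 3 → {'d': 6, 'e': 3}
m['w'] = 4 → {'d': 6, 'e': 3, 'w': 4}
del 'w' → {'d': 6, 'e': 3}
m['z'] = 2 → {'d': 6, 'e': 3, 'z': 2}
del 'd' → {'e': 3, 'z': 2}
sum of values = 5

5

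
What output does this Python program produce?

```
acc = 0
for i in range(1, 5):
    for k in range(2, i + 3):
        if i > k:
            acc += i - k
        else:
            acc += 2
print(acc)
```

26

i=1,k=2: not 1>2, acc = 0+2 = 2
i=1,k=3: not 1>3, acc = 2+2 = 4
i=2,k=2: not 2>2, acc = 4+2 = 6
i=2,k=3: not 2>3, acc = 6+2 = 8
i=2,k=4: not 2>4, acc = 8+2 = 10
i=3,k=2: 3>2, acc = 10+1 = 11
i=3,k=3: not 3>3, acc = 11+2 = 13
i=3,k=4: not 3>4, acc = 13+2 = 15
i=3,k=5: not 3>5, acc = 15+2 = 17
i=4,k=2: 4>2, acc = 17+2 = 19
i=4,k=3: 4>3, acc = 19+1 = 20
i=4,k=4: not 4>4, acc = 20+2 = 22
i=4,k=5: not 4>5, acc = 22+2 = 24
i=4,k=6: not 4>6, acc = 24+2 = 26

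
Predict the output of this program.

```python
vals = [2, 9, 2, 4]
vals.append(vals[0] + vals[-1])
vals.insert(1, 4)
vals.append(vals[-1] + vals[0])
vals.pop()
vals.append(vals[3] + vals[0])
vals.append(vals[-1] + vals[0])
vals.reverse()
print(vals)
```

[6, 4, 6, 4, 2, 9, 4, 2]

append vals[0]+vals[-1] = 2+4 = 6 → [2, 9, 2, 4, 6]
insert 4 at 1 → [2, 4, 9, 2, 4, 6]
append vals[-1]+vals[0] = 6+2 = 8 → [2, 4, 9, 2, 4, 6, 8]
pop() removes 8 → [2, 4, 9, 2, 4, 6]
append vals[3]+vals[0] = 2+2 = 4 → [2, 4, 9, 2, 4, 6, 4]
append vals[-1]+vals[0] = 4+2 = 6 → [2, 4, 9, 2, 4, 6, 4, 6]
reverse → [6, 4, 6, 4, 2, 9, 4, 2]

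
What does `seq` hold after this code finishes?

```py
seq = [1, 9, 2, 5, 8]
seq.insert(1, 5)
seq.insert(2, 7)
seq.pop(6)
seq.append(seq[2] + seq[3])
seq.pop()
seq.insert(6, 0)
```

insert 5 at 1 → [1, 5, 9, 2, 5, 8]
insert 7 at 2 → [1, 5, 7, 9, 2, 5, 8]
pop(6) removes 8 → [1, 5, 7, 9, 2, 5]
append seq[2]+seq[3] = 7+9 = 16 → [1, 5, 7, 9, 2, 5, 16]
pop() removes 16 → [1, 5, 7, 9, 2, 5]
insert 0 at 6 → [1, 5, 7, 9, 2, 5, 0]

[1, 5, 7, 9, 2, 5, 0]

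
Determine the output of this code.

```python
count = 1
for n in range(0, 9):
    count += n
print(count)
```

n=0: count = 1+0 = 1
n=1: count = 1+1 = 2
n=2: count = 2+2 = 4
n=3: count = 4+3 = 7
n=4: count = 7+4 = 11
n=5: count = 11+5 = 16
n=6: count = 16+6 = 22
n=7: count = 22+7 = 29
n=8: count = 29+8 = 37

37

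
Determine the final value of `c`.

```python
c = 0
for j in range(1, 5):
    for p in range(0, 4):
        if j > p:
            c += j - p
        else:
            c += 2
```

j=1,p=0: 1>0, c = 0+1 = 1
j=1,p=1: not 1>1, c = 1+2 = 3
j=1,p=2: not 1>2, c = 3+2 = 5
j=1,p=3: not 1>3, c = 5+2 = 7
j=2,p=0: 2>0, c = 7+2 = 9
j=2,p=1: 2>1, c = 9+1 = 10
j=2,p=2: not 2>2, c = 10+2 = 12
j=2,p=3: not 2>3, c = 12+2 = 14
j=3,p=0: 3>0, c = 14+3 = 17
j=3,p=1: 3>1, c = 17+2 = 19
j=3,p=2: 3>2, c = 19+1 = 20
j=3,p=3: not 3>3, c = 20+2 = 22
j=4,p=0: 4>0, c = 22+4 = 26
j=4,p=1: 4>1, c = 26+3 = 29
j=4,p=2: 4>2, c = 29+2 = 31
j=4,p=3: 4>3, c = 31+1 = 32

32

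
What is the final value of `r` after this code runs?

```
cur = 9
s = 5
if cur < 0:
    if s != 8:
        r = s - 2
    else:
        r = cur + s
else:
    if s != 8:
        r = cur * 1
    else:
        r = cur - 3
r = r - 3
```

cur=9, s=5
cur < 0 is False; s != 8 is True
→ r = cur * 1 = 9
r = 9-3 = 6

6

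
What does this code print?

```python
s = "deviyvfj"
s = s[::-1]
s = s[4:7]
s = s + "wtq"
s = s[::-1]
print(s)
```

reverse → 'jfvyived'
slice [4:7] → 'ive'
+ 'wtq' → 'ivewtq'
reverse → 'qtwevi'

qtwevi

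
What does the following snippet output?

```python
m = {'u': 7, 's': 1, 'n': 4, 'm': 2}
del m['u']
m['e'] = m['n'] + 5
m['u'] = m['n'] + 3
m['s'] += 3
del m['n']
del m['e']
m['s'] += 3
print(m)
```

{'s': 7, 'm': 2, 'u': 7}

del 'u' → {'s': 1, 'n': 4, 'm': 2}
m['e'] = m['n']+5 = 9 → {'s': 1, 'n': 4, 'm': 2, 'e': 9}
m['u'] = m['n']+3 = 7 → {'s': 1, 'n': 4, 'm': 2, 'e': 9, 'u': 7}
m['s'] = 1+3 = 4 → {'s': 4, 'n': 4, 'm': 2, 'e': 9, 'u': 7}
del 'n' → {'s': 4, 'm': 2, 'e': 9, 'u': 7}
del 'e' → {'s': 4, 'm': 2, 'u': 7}
m['s'] = 4+3 = 7 → {'s': 7, 'm': 2, 'u': 7}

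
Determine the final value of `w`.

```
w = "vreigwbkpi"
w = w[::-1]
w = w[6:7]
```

'i'

reverse → 'ipkbwgierv'
slice [6:7] → 'i'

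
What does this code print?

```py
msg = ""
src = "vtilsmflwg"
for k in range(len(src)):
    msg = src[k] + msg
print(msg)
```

gwlfmslitv

k=0: prepend 'v' → 'v'
k=1: prepend 't' → 'tv'
k=2: prepend 'i' → 'itv'
k=3: prepend 'l' → 'litv'
k=4: prepend 's' → 'slitv'
k=5: prepend 'm' → 'mslitv'
k=6: prepend 'f' → 'fmslitv'
k=7: prepend 'l' → 'lfmslitv'
k=8: prepend 'w' → 'wlfmslitv'
k=9: prepend 'g' → 'gwlfmslitv'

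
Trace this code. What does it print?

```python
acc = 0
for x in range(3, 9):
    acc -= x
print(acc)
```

-33

x=3: acc = 0-3 = -3
x=4: acc = (-3)-4 = -7
x=5: acc = (-7)-5 = -12
x=6: acc = (-12)-6 = -18
x=7: acc = (-18)-7 = -25
x=8: acc = (-25)-8 = -33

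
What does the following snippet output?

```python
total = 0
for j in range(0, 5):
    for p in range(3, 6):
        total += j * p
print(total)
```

120

j=0,p=3: total = 0+0 = 0
j=0,p=4: total = 0+0 = 0
j=0,p=5: total = 0+0 = 0
j=1,p=3: total = 0+3 = 3
j=1,p=4: total = 3+4 = 7
j=1,p=5: total = 7+5 = 12
j=2,p=3: total = 12+6 = 18
j=2,p=4: total = 18+8 = 26
j=2,p=5: total = 26+10 = 36
j=3,p=3: total = 36+9 = 45
j=3,p=4: total = 45+12 = 57
j=3,p=5: total = 57+15 = 72
j=4,p=3: total = 72+12 = 84
j=4,p=4: total = 84+16 = 100
j=4,p=5: total = 100+20 = 120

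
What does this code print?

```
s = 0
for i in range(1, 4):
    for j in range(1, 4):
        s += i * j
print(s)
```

i=1,j=1: s = 0+1 = 1
i=1,j=2: s = 1+2 = 3
i=1,j=3: s = 3+3 = 6
i=2,j=1: s = 6+2 = 8
i=2,j=2: s = 8+4 = 12
i=2,j=3: s = 12+6 = 18
i=3,j=1: s = 18+3 = 21
i=3,j=2: s = 21+6 = 27
i=3,j=3: s = 27+9 = 36

36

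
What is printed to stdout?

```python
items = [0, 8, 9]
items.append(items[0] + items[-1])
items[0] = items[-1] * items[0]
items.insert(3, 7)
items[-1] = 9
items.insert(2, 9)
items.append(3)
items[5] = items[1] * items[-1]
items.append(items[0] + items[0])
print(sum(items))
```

60

append items[0]+items[-1] = 0+9 = 9 → [0, 8, 9, 9]
items[0] = items[-1]*items[0] = 9*0 = 0 → [0, 8, 9, 9]
insert 7 at 3 → [0, 8, 9, 7, 9]
items[-1] = 9 → [0, 8, 9, 7, 9]
insert 9 at 2 → [0, 8, 9, 9, 7, 9]
append 3 → [0, 8, 9, 9, 7, 9, 3]
items[5] = items[1]*items[-1] = 8*3 = 24 → [0, 8, 9, 9, 7, 24, 3]
append items[0]+items[0] = 0+0 = 0 → [0, 8, 9, 9, 7, 24, 3, 0]
sum = 60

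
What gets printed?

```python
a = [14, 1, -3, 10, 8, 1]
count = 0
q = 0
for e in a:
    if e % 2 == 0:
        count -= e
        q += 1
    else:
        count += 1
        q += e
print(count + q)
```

e=14: even, count = 0-14 = -14; q=1
e=1: not even, count = (-14)+1 = -13; q=2
e=-3: not even, count = (-13)+1 = -12; q=-1
e=10: even, count = (-12)-10 = -22; q=0
e=8: even, count = (-22)-8 = -30; q=1
e=1: not even, count = (-30)+1 = -29; q=2
count+q = (-29)+2 = -27

-27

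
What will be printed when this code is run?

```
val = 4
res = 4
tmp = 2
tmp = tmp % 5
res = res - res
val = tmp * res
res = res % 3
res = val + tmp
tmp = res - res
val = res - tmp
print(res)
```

tmp = 2%5 = 2
res = 4-4 = 0
val = 2*0 = 0
res = 0%3 = 0
res = 0+2 = 2
tmp = 2-2 = 0
val = 2-0 = 2

2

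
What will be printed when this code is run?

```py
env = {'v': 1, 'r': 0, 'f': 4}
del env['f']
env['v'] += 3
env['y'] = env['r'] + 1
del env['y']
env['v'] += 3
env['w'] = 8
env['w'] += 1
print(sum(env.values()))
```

del 'f' → {'v': 1, 'r': 0}
env['v'] = 1+3 = 4 → {'v': 4, 'r': 0}
env['y'] = env['r']+1 = 1 → {'v': 4, 'r': 0, 'y': 1}
del 'y' → {'v': 4, 'r': 0}
env['v'] = 4+3 = 7 → {'v': 7, 'r': 0}
env['w'] = 8 → {'v': 7, 'r': 0, 'w': 8}
env['w'] = 8+1 = 9 → {'v': 7, 'r': 0, 'w': 9}
sum of values = 16

16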